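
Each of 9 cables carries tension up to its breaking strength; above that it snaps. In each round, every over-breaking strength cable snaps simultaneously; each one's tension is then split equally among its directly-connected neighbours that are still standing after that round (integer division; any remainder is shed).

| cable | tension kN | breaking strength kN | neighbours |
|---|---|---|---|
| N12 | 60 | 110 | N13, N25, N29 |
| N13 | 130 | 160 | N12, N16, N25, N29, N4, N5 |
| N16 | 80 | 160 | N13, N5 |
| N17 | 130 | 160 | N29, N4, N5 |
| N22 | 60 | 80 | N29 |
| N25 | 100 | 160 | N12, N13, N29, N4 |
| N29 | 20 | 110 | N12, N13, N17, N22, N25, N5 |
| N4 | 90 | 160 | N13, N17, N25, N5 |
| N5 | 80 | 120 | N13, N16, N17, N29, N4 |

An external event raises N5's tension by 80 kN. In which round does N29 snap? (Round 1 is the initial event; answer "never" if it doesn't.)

3

Round 1 — N5 at 160 > 120. N5 snaps.
  N5 sheds 160 kN to N13, N16, N17, N29, N4: 32 each.
    N13: 130+32 = 162 > 160
    N16: 80+32 = 112 ≤ 160
    N17: 130+32 = 162 > 160
    N29: 20+32 = 52 ≤ 110
    N4: 90+32 = 122 ≤ 160
Round 2 — N13, N17 snap.
  N13 sheds 162 kN to N12, N16, N25, N29, N4: 32 each (2 lost).
    N12: 60+32 = 92 ≤ 110
    N16: 112+32 = 144 ≤ 160
    N25: 100+32 = 132 ≤ 160
    N29: 52+32 = 84 ≤ 110
    N4: 122+32 = 154 ≤ 160
  N17 sheds 162 kN to N29, N4: 81 each.
    N29: 84+81 = 165 > 110
    N4: 154+81 = 235 > 160
Round 3 — N29, N4 snap.
  N29 sheds 165 kN to N12, N22, N25: 55 each.
    N12: 92+55 = 147 > 110
    N22: 60+55 = 115 > 80
    N25: 132+55 = 187 > 160
  N4 sheds 235 kN to N25: 235 each.
    N25: 187+235 = 422 > 160
Round 4 — N12, N22, N25 snap.
  N12 sheds 147 kN: no online neighbours, lost.
  N22 sheds 115 kN: no online neighbours, lost.
  N25 sheds 422 kN: no online neighbours, lost.
No further breaks.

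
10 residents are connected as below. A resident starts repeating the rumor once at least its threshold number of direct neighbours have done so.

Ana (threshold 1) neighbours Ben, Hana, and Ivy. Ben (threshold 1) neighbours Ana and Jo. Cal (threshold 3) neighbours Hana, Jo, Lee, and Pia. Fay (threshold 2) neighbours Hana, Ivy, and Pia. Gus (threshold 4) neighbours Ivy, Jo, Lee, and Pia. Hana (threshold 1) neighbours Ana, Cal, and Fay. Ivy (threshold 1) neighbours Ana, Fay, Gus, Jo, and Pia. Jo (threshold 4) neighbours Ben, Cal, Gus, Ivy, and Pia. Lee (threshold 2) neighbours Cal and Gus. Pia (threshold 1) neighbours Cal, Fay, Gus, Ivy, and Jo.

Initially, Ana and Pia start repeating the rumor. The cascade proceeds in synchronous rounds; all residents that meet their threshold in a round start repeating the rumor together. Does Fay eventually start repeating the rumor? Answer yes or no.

Round 1 — Ana, Pia start repeating the rumor (initial).
Round 2 — checking thresholds:
  Ben: 1 of 2 neighbours ≥ 1, starts repeating the rumor.
  Cal: 1 of 4 neighbours < 3, not yet.
  Fay: 1 of 3 neighbours < 2, not yet.
  Gus: 1 of 4 neighbours < 4, not yet.
  Hana: 1 of 3 neighbours ≥ 1, starts repeating the rumor.
  Ivy: 2 of 5 neighbours ≥ 1, starts repeating the rumor.
  Jo: 1 of 5 neighbours < 4, not yet.
Round 3 — checking thresholds:
  Cal: 2 of 4 neighbours < 3, not yet.
  Fay: 3 of 3 neighbours ≥ 2, starts repeating the rumor.
  Gus: 2 of 4 neighbours < 4, not yet.
  Jo: 3 of 5 neighbours < 4, not yet.
Round 4 — no new spreads; cascade stops.

yes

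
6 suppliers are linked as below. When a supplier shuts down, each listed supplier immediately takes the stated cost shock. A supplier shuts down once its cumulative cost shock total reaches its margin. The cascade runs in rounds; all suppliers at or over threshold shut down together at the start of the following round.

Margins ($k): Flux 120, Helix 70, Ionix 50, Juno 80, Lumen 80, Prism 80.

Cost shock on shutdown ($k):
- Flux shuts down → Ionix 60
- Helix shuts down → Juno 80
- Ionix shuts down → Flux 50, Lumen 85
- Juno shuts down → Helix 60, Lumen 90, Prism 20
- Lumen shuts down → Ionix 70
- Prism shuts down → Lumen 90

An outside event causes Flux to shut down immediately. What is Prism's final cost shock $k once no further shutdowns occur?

Round 1 — Flux shuts down (initial).
  Ionix: +60 → 60 ≥ 50
Round 2 — Ionix shuts down.
  Lumen: +85 → 85 ≥ 80
Round 3 — Lumen shuts down.
No further shutdowns.

0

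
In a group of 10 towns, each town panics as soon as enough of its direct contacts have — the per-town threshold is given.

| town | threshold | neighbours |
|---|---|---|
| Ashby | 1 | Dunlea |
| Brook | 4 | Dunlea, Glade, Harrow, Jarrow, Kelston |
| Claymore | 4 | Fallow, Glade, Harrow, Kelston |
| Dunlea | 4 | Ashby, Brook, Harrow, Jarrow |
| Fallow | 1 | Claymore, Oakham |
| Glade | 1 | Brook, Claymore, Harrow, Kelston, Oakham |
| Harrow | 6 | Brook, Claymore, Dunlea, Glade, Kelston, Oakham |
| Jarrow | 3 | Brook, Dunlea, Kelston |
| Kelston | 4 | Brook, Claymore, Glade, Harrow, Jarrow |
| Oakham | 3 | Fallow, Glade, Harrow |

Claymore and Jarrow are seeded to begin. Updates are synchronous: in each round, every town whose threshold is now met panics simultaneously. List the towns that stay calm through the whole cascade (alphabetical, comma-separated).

Round 1 — Claymore, Jarrow panic (initial).
Round 2 — checking thresholds:
  Brook: 1 of 5 neighbours < 4, holds.
  Dunlea: 1 of 4 neighbours < 4, holds.
  Fallow: 1 of 2 neighbours ≥ 1, panics.
  Glade: 1 of 5 neighbours ≥ 1, panics.
  Harrow: 1 of 6 neighbours < 6, holds.
  Kelston: 2 of 5 neighbours < 4, holds.
Round 3 — no new panics; cascade stops.

Ashby, Brook, Dunlea, Harrow, Kelston, Oakham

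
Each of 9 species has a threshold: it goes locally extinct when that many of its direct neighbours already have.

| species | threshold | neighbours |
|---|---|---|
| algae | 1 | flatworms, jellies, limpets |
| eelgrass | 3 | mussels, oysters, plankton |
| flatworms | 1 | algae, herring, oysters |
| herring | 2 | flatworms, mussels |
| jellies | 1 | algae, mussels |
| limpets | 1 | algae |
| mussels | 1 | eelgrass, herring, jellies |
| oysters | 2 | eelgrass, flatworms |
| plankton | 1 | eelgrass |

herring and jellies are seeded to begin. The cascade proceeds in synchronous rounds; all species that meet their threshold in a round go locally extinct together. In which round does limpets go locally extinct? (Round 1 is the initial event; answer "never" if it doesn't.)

Round 1 — herring, jellies go locally extinct (initial).
Round 2 — checking thresholds:
  algae: 1 of 3 neighbours ≥ 1, goes locally extinct.
  flatworms: 1 of 3 neighbours ≥ 1, goes locally extinct.
  mussels: 2 of 3 neighbours ≥ 1, goes locally extinct.
Round 3 — checking thresholds:
  eelgrass: 1 of 3 neighbours < 3, not yet.
  limpets: 1 of 1 neighbours ≥ 1, goes locally extinct.
  oysters: 1 of 2 neighbours < 2, not yet.
Round 4 — no new extinctions; cascade stops.

3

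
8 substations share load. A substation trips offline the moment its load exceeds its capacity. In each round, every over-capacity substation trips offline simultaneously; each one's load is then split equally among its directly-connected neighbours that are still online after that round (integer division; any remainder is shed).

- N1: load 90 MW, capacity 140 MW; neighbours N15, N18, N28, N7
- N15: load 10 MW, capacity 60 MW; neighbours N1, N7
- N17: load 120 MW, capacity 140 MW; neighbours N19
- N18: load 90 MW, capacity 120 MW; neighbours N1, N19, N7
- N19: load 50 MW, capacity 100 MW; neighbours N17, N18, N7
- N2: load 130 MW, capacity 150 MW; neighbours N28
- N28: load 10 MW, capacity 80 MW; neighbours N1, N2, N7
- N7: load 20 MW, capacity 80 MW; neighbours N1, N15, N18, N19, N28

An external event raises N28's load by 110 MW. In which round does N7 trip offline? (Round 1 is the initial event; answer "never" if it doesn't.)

Round 1 — N28 at 120 > 80. N28 trips offline.
  N28 sheds 120 MW to N1, N2, N7: 40 each.
    N1: 90+40 = 130 ≤ 140
    N2: 130+40 = 170 > 150
    N7: 20+40 = 60 ≤ 80
Round 2 — N2 trips offline.
  N2 sheds 170 MW: no online neighbours, lost.
No further trips.

never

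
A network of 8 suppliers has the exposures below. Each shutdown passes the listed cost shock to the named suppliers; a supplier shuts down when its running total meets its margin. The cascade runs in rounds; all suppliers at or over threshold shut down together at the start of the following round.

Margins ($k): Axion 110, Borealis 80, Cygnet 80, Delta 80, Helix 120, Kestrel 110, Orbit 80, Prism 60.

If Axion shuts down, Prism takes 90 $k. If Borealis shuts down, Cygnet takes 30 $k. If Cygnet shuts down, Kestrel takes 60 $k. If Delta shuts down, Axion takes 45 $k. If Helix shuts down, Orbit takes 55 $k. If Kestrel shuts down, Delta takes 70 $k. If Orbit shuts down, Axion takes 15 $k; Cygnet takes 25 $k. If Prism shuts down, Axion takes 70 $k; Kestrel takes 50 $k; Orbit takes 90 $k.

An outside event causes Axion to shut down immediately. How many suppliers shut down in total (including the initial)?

Round 1 — Axion shuts down (initial).
  Prism: +90 → 90 ≥ 60
Round 2 — Prism shuts down.
  Kestrel: +50 → 50 < 110
  Orbit: +90 → 90 ≥ 80
Round 3 — Orbit shuts down.
  Cygnet: +25 → 25 < 80
No further shutdowns.

3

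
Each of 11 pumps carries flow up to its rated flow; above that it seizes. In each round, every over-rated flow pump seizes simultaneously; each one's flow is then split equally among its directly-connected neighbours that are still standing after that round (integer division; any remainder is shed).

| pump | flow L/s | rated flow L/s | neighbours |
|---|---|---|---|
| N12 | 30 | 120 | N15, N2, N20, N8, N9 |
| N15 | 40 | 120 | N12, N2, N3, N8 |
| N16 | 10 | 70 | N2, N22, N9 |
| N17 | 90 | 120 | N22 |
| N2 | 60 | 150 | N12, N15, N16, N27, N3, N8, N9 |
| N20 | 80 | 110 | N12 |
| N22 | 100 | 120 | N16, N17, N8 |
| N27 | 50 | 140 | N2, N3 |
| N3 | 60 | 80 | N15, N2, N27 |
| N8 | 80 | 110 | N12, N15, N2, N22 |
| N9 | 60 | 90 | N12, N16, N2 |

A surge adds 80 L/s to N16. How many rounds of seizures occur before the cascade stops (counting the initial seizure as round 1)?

3

Round 1 — N16 at 90 > 70. N16 seizes.
  N16 sheds 90 L/s to N2, N22, N9: 30 each.
    N2: 60+30 = 90 ≤ 150
    N22: 100+30 = 130 > 120
    N9: 60+30 = 90 ≤ 90
Round 2 — N22 seizes.
  N22 sheds 130 L/s to N17, N8: 65 each.
    N17: 90+65 = 155 > 120
    N8: 80+65 = 145 > 110
Round 3 — N17, N8 seize.
  N17 sheds 155 L/s: no online neighbours, lost.
  N8 sheds 145 L/s to N12, N15, N2: 48 each (1 lost).
    N12: 30+48 = 78 ≤ 120
    N15: 40+48 = 88 ≤ 120
    N2: 90+48 = 138 ≤ 150
No further seizures.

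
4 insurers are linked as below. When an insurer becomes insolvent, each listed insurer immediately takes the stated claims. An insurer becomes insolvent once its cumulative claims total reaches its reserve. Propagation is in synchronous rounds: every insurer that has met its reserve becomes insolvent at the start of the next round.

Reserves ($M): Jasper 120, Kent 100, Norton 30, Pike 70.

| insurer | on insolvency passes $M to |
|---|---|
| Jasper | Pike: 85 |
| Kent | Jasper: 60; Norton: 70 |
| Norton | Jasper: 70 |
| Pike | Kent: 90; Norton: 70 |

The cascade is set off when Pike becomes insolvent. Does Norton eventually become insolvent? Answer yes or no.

yes

Round 1 — Pike becomes insolvent (initial).
  Kent: +90 → 90 < 100
  Norton: +70 → 70 ≥ 30
Round 2 — Norton becomes insolvent.
  Jasper: +70 → 70 < 120
No further insolvencies.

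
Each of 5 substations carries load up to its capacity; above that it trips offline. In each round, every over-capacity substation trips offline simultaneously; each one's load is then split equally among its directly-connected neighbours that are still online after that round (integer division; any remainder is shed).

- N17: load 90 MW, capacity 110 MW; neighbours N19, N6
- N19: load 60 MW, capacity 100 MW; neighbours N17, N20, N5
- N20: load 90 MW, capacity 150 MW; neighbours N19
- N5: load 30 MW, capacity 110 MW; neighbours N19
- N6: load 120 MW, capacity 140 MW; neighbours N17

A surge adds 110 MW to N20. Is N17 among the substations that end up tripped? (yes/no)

yes

Round 1 — N20 at 200 > 150. N20 trips offline.
  N20 sheds 200 MW to N19: 200 each.
    N19: 60+200 = 260 > 100
Round 2 — N19 trips offline.
  N19 sheds 260 MW to N17, N5: 130 each.
    N17: 90+130 = 220 > 110
    N5: 30+130 = 160 > 110
Round 3 — N17, N5 trip offline.
  N17 sheds 220 MW to N6: 220 each.
    N6: 120+220 = 340 > 140
  N5 sheds 160 MW: no online neighbours, lost.
Round 4 — N6 trips offline.
  N6 sheds 340 MW: no online neighbours, lost.
No further trips.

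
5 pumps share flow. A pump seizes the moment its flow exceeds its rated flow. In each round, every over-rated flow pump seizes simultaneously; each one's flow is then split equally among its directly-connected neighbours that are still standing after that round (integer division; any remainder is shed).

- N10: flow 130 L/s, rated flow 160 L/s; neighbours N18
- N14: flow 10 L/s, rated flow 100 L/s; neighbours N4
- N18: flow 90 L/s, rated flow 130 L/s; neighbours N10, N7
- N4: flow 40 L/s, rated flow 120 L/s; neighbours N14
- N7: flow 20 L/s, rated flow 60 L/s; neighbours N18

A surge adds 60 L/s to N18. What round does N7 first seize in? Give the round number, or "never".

Round 1 — N18 at 150 > 130. N18 seizes.
  N18 sheds 150 L/s to N10, N7: 75 each.
    N10: 130+75 = 205 > 160
    N7: 20+75 = 95 > 60
Round 2 — N10, N7 seize.
  N10 sheds 205 L/s: no online neighbours, lost.
  N7 sheds 95 L/s: no online neighbours, lost.
No further seizures.

2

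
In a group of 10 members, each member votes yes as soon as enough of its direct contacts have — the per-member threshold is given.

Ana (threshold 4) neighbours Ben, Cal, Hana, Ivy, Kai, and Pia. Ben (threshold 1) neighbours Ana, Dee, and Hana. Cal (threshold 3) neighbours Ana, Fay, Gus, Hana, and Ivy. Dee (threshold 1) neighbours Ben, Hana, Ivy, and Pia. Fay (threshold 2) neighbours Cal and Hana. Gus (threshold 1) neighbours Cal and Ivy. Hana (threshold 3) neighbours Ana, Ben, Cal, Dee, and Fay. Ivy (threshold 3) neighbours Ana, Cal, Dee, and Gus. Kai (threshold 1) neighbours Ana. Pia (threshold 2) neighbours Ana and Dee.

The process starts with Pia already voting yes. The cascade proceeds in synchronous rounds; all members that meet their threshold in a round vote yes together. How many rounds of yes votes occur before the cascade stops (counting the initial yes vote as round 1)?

Round 1 — Pia votes yes (initial).
Round 2 — checking thresholds:
  Ana: 1 of 6 neighbours < 4, not yet.
  Dee: 1 of 4 neighbours ≥ 1, votes yes.
Round 3 — checking thresholds:
  Ana: 1 of 6 neighbours < 4, not yet.
  Ben: 1 of 3 neighbours ≥ 1, votes yes.
  Hana: 1 of 5 neighbours < 3, not yet.
  Ivy: 1 of 4 neighbours < 3, not yet.
Round 4 — no new yes votes; cascade stops.

3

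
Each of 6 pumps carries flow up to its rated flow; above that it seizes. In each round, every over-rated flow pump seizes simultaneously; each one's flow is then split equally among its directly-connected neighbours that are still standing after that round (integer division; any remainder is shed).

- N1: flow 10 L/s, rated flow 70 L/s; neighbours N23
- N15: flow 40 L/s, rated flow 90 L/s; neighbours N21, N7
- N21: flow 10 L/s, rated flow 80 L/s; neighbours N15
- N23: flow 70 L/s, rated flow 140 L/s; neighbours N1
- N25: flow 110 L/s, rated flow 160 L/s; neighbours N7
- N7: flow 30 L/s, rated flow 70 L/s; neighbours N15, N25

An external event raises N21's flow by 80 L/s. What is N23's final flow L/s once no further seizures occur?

70

Round 1 — N21 at 90 > 80. N21 seizes.
  N21 sheds 90 L/s to N15: 90 each.
    N15: 40+90 = 130 > 90
Round 2 — N15 seizes.
  N15 sheds 130 L/s to N7: 130 each.
    N7: 30+130 = 160 > 70
Round 3 — N7 seizes.
  N7 sheds 160 L/s to N25: 160 each.
    N25: 110+160 = 270 > 160
Round 4 — N25 seizes.
  N25 sheds 270 L/s: no online neighbours, lost.
No further seizures.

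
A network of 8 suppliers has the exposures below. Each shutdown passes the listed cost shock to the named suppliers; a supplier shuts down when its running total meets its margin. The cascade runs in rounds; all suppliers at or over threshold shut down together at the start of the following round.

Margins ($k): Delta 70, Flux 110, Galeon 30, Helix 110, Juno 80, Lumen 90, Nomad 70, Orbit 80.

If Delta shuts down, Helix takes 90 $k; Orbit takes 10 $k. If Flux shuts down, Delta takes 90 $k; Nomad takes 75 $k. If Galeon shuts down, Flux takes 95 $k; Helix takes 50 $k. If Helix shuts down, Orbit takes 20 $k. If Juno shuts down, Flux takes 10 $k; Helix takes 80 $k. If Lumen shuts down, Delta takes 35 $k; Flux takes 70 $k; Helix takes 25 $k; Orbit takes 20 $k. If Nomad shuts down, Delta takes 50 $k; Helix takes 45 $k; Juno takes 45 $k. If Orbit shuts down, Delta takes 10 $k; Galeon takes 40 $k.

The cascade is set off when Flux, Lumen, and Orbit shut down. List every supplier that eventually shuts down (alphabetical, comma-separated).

Round 1 — Flux, Lumen, Orbit shut down (initial).
  Delta: +90+35+10 → 135 ≥ 70
  Galeon: +40 → 40 ≥ 30
  Helix: +25 → 25 < 110
  Nomad: +75 → 75 ≥ 70
Round 2 — Delta, Galeon, Nomad shut down.
  Helix: +90+50+45 → 210 ≥ 110
  Juno: +45 → 45 < 80
Round 3 — Helix shuts down.
No further shutdowns.

Delta, Flux, Galeon, Helix, Lumen, Nomad, Orbit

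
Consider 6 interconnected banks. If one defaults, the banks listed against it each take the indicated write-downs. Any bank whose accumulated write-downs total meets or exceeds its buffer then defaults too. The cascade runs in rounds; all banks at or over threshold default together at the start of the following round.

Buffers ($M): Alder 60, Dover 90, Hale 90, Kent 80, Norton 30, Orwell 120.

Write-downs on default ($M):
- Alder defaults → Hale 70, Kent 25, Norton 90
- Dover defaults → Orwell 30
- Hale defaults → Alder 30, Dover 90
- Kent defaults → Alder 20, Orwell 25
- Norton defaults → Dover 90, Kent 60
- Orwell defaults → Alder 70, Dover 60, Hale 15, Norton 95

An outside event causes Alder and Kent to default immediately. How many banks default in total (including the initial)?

4

Round 1 — Alder, Kent default (initial).
  Hale: +70 → 70 < 90
  Norton: +90 → 90 ≥ 30
  Orwell: +25 → 25 < 120
Round 2 — Norton defaults.
  Dover: +90 → 90 ≥ 90
Round 3 — Dover defaults.
  Orwell: +30 → 55 < 120
No further defaults.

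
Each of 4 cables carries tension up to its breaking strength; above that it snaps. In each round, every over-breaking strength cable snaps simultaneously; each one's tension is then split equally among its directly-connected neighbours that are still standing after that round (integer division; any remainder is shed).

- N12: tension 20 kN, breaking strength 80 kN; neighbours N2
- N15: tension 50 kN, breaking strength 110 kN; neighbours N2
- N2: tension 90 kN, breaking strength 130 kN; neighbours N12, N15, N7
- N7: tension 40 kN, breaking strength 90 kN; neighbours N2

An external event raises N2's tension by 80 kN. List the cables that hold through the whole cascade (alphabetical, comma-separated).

Round 1 — N2 at 170 > 130. N2 snaps.
  N2 sheds 170 kN to N12, N15, N7: 56 each (2 lost).
    N12: 20+56 = 76 ≤ 80
    N15: 50+56 = 106 ≤ 110
    N7: 40+56 = 96 > 90
Round 2 — N7 snaps.
  N7 sheds 96 kN: no online neighbours, lost.
No further breaks.

N12, N15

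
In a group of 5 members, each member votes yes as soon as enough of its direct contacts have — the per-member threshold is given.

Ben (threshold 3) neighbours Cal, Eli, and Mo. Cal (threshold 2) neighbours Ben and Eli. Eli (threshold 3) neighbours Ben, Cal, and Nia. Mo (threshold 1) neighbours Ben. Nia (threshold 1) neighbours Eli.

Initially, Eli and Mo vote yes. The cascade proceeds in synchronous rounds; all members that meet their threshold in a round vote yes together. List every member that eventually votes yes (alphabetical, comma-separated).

Round 1 — Eli, Mo vote yes (initial).
Round 2 — checking thresholds:
  Ben: 2 of 3 neighbours < 3, holds.
  Cal: 1 of 2 neighbours < 2, holds.
  Nia: 1 of 1 neighbours ≥ 1, votes yes.
Round 3 — no new yes votes; cascade stops.

Eli, Mo, Nia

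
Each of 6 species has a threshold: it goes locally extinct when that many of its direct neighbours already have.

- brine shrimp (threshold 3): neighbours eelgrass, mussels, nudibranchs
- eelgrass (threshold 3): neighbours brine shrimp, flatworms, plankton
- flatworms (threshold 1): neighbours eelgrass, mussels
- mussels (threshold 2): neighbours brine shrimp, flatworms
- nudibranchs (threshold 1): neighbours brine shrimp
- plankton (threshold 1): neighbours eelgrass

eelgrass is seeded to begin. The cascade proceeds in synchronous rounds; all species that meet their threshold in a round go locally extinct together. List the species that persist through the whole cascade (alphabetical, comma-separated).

Round 1 — eelgrass goes locally extinct (initial).
Round 2 — checking thresholds:
  brine shrimp: 1 of 3 neighbours < 3, holds.
  flatworms: 1 of 2 neighbours ≥ 1, goes locally extinct.
  plankton: 1 of 1 neighbours ≥ 1, goes locally extinct.
Round 3 — no new extinctions; cascade stops.

brine shrimp, mussels, nudibranchs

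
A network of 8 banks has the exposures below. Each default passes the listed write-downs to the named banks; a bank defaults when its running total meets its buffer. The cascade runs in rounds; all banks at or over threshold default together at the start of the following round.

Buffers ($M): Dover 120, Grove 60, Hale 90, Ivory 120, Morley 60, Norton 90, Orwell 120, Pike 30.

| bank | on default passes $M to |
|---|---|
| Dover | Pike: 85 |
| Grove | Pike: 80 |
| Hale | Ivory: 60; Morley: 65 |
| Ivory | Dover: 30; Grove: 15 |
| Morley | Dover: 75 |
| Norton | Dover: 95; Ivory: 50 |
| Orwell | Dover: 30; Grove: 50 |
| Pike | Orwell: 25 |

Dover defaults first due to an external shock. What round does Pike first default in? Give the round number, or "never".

Round 1 — Dover defaults (initial).
  Pike: +85 → 85 ≥ 30
Round 2 — Pike defaults.
  Orwell: +25 → 25 < 120
No further defaults.

2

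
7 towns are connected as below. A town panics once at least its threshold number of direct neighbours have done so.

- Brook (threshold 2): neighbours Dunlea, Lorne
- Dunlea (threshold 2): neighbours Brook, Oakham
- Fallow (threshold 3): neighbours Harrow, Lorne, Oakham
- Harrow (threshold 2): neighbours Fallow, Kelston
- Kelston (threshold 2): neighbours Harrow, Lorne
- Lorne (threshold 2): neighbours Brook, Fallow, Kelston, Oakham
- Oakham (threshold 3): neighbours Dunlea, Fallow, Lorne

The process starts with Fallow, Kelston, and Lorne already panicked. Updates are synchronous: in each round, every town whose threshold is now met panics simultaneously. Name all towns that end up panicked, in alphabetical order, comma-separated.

Fallow, Harrow, Kelston, Lorne

Round 1 — Fallow, Kelston, Lorne panic (initial).
Round 2 — checking thresholds:
  Brook: 1 of 2 neighbours < 2, below threshold.
  Harrow: 2 of 2 neighbours ≥ 2, panics.
  Oakham: 2 of 3 neighbours < 3, below threshold.
Round 3 — no new panics; cascade stops.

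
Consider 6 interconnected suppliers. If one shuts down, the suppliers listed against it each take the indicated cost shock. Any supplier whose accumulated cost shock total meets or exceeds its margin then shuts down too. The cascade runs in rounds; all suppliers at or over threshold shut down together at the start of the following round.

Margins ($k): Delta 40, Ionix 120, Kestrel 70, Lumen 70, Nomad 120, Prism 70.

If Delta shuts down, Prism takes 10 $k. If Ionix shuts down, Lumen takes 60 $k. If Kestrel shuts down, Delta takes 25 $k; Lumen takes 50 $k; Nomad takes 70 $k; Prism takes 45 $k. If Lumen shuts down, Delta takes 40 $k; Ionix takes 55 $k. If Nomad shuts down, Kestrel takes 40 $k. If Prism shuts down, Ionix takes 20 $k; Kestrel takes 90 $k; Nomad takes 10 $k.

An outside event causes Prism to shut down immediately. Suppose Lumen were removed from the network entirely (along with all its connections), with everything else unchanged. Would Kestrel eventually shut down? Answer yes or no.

With Lumen removed:
Round 1 — Prism shuts down (initial).
  Ionix: +20 → 20 < 120
  Kestrel: +90 → 90 ≥ 70
  Nomad: +10 → 10 < 120
Round 2 — Kestrel shuts down.
  Delta: +25 → 25 < 40
  Nomad: +70 → 80 < 120
No further shutdowns.

yes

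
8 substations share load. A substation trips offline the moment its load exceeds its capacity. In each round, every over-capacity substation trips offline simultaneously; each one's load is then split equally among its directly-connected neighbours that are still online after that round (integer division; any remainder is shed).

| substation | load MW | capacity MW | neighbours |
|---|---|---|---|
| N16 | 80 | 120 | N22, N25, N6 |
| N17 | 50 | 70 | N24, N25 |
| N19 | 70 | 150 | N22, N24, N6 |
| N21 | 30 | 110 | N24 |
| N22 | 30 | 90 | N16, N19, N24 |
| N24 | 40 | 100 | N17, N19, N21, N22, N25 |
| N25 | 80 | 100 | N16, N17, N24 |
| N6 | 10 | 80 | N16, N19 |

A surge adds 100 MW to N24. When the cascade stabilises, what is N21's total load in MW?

Round 1 — N24 at 140 > 100. N24 trips offline.
  N24 sheds 140 MW to N17, N19, N21, N22, N25: 28 each.
    N17: 50+28 = 78 > 70
    N19: 70+28 = 98 ≤ 150
    N21: 30+28 = 58 ≤ 110
    N22: 30+28 = 58 ≤ 90
    N25: 80+28 = 108 > 100
Round 2 — N17, N25 trip offline.
  N17 sheds 78 MW: no online neighbours, lost.
  N25 sheds 108 MW to N16: 108 each.
    N16: 80+108 = 188 > 120
Round 3 — N16 trips offline.
  N16 sheds 188 MW to N22, N6: 94 each.
    N22: 58+94 = 152 > 90
    N6: 10+94 = 104 > 80
Round 4 — N22, N6 trip offline.
  N22 sheds 152 MW to N19: 152 each.
    N19: 98+152 = 250 > 150
  N6 sheds 104 MW to N19: 104 each.
    N19: 250+104 = 354 > 150
Round 5 — N19 trips offline.
  N19 sheds 354 MW: no online neighbours, lost.
No further trips.

58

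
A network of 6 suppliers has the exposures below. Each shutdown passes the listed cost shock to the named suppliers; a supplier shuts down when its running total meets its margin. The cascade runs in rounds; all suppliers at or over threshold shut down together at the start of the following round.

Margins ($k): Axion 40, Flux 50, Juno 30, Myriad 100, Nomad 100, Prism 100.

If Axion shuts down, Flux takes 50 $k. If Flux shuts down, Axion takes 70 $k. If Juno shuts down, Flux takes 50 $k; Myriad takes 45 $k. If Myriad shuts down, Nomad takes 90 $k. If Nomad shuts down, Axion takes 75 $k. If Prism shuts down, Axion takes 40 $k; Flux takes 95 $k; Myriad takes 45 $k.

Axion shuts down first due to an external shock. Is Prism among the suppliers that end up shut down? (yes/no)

Round 1 — Axion shuts down (initial).
  Flux: +50 → 50 ≥ 50
Round 2 — Flux shuts down.
No further shutdowns.

no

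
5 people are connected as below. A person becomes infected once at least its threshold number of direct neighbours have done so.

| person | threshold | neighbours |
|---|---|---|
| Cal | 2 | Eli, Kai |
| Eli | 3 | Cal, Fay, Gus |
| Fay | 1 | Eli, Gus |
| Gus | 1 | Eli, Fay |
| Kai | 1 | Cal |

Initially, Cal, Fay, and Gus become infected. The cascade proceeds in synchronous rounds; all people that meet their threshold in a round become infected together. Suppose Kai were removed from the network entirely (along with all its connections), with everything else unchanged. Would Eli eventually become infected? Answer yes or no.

With Kai removed:
Round 1 — Cal, Fay, Gus become infected (initial).
Round 2 — checking thresholds:
  Eli: 3 of 3 neighbours ≥ 3, becomes infected.
Round 3 — no new infections; cascade stops.

yes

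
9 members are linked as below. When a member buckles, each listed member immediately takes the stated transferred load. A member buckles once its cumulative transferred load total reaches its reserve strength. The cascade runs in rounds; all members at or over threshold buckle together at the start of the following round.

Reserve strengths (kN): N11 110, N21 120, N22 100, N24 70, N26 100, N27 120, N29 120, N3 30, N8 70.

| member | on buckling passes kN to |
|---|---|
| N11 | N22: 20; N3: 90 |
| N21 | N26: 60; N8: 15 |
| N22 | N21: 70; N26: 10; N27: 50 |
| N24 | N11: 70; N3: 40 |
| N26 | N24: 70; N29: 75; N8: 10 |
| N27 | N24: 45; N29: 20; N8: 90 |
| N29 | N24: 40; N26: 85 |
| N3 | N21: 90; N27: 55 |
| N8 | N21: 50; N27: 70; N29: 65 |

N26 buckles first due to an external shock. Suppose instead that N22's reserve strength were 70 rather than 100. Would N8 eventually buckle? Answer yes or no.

With N22's reserve strength at 70:
Round 1 — N26 buckles (initial).
  N24: +70 → 70 ≥ 70
  N29: +75 → 75 < 120
  N8: +10 → 10 < 70
Round 2 — N24 buckles.
  N11: +70 → 70 < 110
  N3: +40 → 40 ≥ 30
Round 3 — N3 buckles.
  N21: +90 → 90 < 120
  N27: +55 → 55 < 120
No further bucklings.

no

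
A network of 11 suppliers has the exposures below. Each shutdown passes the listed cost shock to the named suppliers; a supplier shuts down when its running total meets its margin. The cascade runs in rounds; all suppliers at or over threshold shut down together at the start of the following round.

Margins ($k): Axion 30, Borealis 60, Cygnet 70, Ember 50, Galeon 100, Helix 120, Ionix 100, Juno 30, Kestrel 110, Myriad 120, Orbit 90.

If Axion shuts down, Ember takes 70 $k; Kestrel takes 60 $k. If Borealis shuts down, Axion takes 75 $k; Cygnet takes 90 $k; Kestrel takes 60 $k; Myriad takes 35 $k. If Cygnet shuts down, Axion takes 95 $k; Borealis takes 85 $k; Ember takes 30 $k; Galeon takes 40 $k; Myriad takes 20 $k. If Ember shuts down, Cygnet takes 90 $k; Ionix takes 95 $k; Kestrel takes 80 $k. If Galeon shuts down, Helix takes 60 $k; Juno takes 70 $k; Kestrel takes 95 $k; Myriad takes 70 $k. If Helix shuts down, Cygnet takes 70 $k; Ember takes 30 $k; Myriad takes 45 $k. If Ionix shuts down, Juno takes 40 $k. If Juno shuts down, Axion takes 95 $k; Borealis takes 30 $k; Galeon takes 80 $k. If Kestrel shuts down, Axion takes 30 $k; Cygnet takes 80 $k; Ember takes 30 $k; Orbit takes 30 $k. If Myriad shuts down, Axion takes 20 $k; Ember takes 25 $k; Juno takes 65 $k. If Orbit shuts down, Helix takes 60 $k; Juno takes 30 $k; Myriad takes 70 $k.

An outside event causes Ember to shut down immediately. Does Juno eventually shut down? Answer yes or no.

no

Round 1 — Ember shuts down (initial).
  Cygnet: +90 → 90 ≥ 70
  Ionix: +95 → 95 < 100
  Kestrel: +80 → 80 < 110
Round 2 — Cygnet shuts down.
  Axion: +95 → 95 ≥ 30
  Borealis: +85 → 85 ≥ 60
  Galeon: +40 → 40 < 100
  Myriad: +20 → 20 < 120
Round 3 — Axion, Borealis shut down.
  Kestrel: +60+60 → 200 ≥ 110
  Myriad: +35 → 55 < 120
Round 4 — Kestrel shuts down.
  Orbit: +30 → 30 < 90
No further shutdowns.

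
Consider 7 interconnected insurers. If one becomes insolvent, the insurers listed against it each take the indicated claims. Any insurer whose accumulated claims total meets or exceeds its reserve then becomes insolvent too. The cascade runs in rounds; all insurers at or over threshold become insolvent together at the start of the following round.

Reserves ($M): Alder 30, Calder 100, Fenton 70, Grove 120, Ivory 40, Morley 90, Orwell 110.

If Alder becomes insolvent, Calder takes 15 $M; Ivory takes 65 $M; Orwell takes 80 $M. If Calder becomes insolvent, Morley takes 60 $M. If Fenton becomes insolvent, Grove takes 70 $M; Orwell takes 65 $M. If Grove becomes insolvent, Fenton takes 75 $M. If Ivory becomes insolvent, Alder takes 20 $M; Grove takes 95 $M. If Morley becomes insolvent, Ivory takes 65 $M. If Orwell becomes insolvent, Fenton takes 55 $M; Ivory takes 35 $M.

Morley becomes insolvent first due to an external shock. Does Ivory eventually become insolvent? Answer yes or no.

Round 1 — Morley becomes insolvent (initial).
  Ivory: +65 → 65 ≥ 40
Round 2 — Ivory becomes insolvent.
  Alder: +20 → 20 < 30
  Grove: +95 → 95 < 120
No further insolvencies.

yes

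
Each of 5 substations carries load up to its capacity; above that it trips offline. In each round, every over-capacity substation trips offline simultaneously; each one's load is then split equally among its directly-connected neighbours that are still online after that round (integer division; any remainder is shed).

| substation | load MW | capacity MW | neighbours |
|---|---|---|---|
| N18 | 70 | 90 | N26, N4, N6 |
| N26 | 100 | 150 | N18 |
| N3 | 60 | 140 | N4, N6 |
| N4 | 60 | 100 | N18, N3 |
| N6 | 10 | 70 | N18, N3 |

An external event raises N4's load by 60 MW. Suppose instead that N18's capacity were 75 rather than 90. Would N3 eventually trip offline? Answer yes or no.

With N18's capacity at 75:
Round 1 — N4 at 120 > 100. N4 trips offline.
  N4 sheds 120 MW to N18, N3: 60 each.
    N18: 70+60 = 130 > 75
    N3: 60+60 = 120 ≤ 140
Round 2 — N18 trips offline.
  N18 sheds 130 MW to N26, N6: 65 each.
    N26: 100+65 = 165 > 150
    N6: 10+65 = 75 > 70
Round 3 — N26, N6 trip offline.
  N26 sheds 165 MW: no online neighbours, lost.
  N6 sheds 75 MW to N3: 75 each.
    N3: 120+75 = 195 > 140
Round 4 — N3 trips offline.
  N3 sheds 195 MW: no online neighbours, lost.
No further trips.

yes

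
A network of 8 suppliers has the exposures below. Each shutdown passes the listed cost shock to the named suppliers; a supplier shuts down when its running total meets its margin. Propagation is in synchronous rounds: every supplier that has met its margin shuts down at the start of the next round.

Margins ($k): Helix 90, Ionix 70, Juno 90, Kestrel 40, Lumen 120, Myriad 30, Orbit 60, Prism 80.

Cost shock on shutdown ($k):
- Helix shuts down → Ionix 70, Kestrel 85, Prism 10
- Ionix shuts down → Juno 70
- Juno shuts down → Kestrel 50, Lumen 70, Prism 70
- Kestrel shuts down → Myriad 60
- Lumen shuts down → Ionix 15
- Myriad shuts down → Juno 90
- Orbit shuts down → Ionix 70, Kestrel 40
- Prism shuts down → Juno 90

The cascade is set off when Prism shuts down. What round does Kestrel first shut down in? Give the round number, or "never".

3

Round 1 — Prism shuts down (initial).
  Juno: +90 → 90 ≥ 90
Round 2 — Juno shuts down.
  Kestrel: +50 → 50 ≥ 40
  Lumen: +70 → 70 < 120
Round 3 — Kestrel shuts down.
  Myriad: +60 → 60 ≥ 30
Round 4 — Myriad shuts down.
No further shutdowns.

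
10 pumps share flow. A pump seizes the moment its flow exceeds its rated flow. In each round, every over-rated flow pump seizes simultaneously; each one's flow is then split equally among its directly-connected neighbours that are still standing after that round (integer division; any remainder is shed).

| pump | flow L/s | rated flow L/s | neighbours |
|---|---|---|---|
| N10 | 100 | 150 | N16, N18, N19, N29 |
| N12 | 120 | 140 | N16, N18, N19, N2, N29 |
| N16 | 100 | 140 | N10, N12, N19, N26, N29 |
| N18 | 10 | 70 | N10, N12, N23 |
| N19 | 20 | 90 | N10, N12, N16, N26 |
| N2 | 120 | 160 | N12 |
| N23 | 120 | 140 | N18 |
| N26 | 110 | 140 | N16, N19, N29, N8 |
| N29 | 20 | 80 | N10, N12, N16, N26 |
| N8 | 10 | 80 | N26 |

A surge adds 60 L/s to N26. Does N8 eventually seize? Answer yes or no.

no

Round 1 — N26 at 170 > 140. N26 seizes.
  N26 sheds 170 L/s to N16, N19, N29, N8: 42 each (2 lost).
    N16: 100+42 = 142 > 140
    N19: 20+42 = 62 ≤ 90
    N29: 20+42 = 62 ≤ 80
    N8: 10+42 = 52 ≤ 80
Round 2 — N16 seizes.
  N16 sheds 142 L/s to N10, N12, N19, N29: 35 each (2 lost).
    N10: 100+35 = 135 ≤ 150
    N12: 120+35 = 155 > 140
    N19: 62+35 = 97 > 90
    N29: 62+35 = 97 > 80
Round 3 — N12, N19, N29 seize.
  N12 sheds 155 L/s to N18, N2: 77 each (1 lost).
    N18: 10+77 = 87 > 70
    N2: 120+77 = 197 > 160
  N19 sheds 97 L/s to N10: 97 each.
    N10: 135+97 = 232 > 150
  N29 sheds 97 L/s to N10: 97 each.
    N10: 232+97 = 329 > 150
Round 4 — N10, N18, N2 seize.
  N10 sheds 329 L/s: no online neighbours, lost.
  N18 sheds 87 L/s to N23: 87 each.
    N23: 120+87 = 207 > 140
  N2 sheds 197 L/s: no online neighbours, lost.
Round 5 — N23 seizes.
  N23 sheds 207 L/s: no online neighbours, lost.
No further seizures.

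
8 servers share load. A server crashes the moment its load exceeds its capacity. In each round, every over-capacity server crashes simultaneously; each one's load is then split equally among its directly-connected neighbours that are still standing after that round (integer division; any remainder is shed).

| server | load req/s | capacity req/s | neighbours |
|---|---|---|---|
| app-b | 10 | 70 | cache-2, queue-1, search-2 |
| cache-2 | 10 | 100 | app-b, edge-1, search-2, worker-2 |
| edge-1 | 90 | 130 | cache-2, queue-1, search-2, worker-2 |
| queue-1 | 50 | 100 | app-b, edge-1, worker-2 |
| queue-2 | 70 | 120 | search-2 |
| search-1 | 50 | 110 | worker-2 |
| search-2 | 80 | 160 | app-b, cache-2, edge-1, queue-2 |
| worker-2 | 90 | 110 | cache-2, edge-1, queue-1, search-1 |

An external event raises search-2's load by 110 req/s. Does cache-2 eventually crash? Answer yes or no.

Round 1 — search-2 at 190 > 160. search-2 crashes.
  search-2 sheds 190 req/s to app-b, cache-2, edge-1, queue-2: 47 each (2 lost).
    app-b: 10+47 = 57 ≤ 70
    cache-2: 10+47 = 57 ≤ 100
    edge-1: 90+47 = 137 > 130
    queue-2: 70+47 = 117 ≤ 120
Round 2 — edge-1 crashes.
  edge-1 sheds 137 req/s to cache-2, queue-1, worker-2: 45 each (2 lost).
    cache-2: 57+45 = 102 > 100
    queue-1: 50+45 = 95 ≤ 100
    worker-2: 90+45 = 135 > 110
Round 3 — cache-2, worker-2 crash.
  cache-2 sheds 102 req/s to app-b: 102 each.
    app-b: 57+102 = 159 > 70
  worker-2 sheds 135 req/s to queue-1, search-1: 67 each (1 lost).
    queue-1: 95+67 = 162 > 100
    search-1: 50+67 = 117 > 110
Round 4 — app-b, queue-1, search-1 crash.
  app-b sheds 159 req/s: no online neighbours, lost.
  queue-1 sheds 162 req/s: no online neighbours, lost.
  search-1 sheds 117 req/s: no online neighbours, lost.
No further crashes.

yes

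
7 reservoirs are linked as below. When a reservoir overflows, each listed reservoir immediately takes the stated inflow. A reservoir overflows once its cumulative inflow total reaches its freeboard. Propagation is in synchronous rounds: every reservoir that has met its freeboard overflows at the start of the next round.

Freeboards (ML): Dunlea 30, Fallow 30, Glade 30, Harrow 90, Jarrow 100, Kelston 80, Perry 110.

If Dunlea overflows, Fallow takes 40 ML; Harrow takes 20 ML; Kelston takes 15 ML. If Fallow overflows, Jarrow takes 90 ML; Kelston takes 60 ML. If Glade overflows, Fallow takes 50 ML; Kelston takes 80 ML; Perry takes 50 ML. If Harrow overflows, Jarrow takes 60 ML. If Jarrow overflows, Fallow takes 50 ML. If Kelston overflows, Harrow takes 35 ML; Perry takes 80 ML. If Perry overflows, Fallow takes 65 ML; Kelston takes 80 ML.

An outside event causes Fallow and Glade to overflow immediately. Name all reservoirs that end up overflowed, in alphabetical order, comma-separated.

Round 1 — Fallow, Glade overflow (initial).
  Jarrow: +90 → 90 < 100
  Kelston: +60+80 → 140 ≥ 80
  Perry: +50 → 50 < 110
Round 2 — Kelston overflows.
  Harrow: +35 → 35 < 90
  Perry: +80 → 130 ≥ 110
Round 3 — Perry overflows.
No further overflows.

Fallow, Glade, Kelston, Perry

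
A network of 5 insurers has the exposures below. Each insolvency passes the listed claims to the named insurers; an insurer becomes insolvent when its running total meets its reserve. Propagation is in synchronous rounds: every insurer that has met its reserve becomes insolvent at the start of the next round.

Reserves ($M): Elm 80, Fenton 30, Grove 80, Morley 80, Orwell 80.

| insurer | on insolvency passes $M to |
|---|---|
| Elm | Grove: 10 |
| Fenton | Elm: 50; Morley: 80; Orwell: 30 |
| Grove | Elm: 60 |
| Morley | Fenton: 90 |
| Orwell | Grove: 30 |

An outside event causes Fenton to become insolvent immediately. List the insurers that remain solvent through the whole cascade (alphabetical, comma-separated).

Round 1 — Fenton becomes insolvent (initial).
  Elm: +50 → 50 < 80
  Morley: +80 → 80 ≥ 80
  Orwell: +30 → 30 < 80
Round 2 — Morley becomes insolvent.
No further insolvencies.

Elm, Grove, Orwell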